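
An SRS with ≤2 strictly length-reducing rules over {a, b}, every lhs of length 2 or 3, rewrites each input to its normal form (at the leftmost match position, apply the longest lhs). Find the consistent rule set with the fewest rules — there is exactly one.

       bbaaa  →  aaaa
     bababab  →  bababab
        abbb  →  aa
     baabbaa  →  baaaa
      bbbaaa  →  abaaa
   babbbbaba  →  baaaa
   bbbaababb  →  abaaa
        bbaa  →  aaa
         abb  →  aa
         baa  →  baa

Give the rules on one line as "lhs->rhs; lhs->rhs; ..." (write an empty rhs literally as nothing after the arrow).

aab->aa; bb->a

  | bbaaa => aaaa
  | bababab
  | abbb => aab => aa
  | baabbaa => baabaa => baaaa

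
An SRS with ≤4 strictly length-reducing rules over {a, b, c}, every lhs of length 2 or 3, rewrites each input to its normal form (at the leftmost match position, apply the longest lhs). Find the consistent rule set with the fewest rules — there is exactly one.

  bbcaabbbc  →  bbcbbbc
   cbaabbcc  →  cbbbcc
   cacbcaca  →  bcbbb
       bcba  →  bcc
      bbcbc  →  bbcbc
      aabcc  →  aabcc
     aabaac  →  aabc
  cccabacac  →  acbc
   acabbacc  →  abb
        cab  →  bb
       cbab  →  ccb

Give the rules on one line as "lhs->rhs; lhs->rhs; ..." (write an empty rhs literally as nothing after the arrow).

  | bbcaabbbc => bbbabbbc => bbcbbbc
  | cbaabbcc => ccabbcc => cbbbcc
  | cacbcaca => bcbcaca => bcbbca => bcbbb
  | bcba => bcc

ba->c; ca->b; ccc->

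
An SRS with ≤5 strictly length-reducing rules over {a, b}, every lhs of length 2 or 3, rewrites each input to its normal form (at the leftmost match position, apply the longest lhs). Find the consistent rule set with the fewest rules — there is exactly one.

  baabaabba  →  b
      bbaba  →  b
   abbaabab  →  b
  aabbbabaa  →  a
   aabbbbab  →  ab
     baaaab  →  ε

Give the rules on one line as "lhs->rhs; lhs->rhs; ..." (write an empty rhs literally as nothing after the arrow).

aba->; ba->b; bb->; bba->ba

  | baabaabba => babaabba => bbaabba => baabba => babba => bbba => ba => b
  | bbaba => baba => bba => ba => b
  | abbaabab => abaabab => abab => b
  | aabbbabaa => aababaa => abaa => a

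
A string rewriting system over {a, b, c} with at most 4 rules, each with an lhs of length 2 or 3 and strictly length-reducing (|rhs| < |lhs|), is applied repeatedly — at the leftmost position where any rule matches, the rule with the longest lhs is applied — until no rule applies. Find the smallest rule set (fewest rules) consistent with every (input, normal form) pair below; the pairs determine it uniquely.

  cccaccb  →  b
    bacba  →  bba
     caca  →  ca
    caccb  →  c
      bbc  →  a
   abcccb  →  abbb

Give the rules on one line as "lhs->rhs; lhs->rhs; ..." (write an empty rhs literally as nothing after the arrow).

  | cccaccb => baccb => bcb => b
  | bacba => bba
  | caca => ca
  | caccb => ccb => c

ac->; bbc->a; cb->; ccc->b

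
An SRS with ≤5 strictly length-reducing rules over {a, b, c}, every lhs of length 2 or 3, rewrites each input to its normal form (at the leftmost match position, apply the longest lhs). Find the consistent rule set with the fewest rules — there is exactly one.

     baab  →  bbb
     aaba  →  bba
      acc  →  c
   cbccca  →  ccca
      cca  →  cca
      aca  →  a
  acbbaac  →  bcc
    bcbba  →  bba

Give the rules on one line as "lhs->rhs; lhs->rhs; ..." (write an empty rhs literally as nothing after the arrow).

  | baab => bbb
  | aaba => bba
  | acc => c
  | cbccca => ccca

aa->b; ac->; bbc->cc; cb->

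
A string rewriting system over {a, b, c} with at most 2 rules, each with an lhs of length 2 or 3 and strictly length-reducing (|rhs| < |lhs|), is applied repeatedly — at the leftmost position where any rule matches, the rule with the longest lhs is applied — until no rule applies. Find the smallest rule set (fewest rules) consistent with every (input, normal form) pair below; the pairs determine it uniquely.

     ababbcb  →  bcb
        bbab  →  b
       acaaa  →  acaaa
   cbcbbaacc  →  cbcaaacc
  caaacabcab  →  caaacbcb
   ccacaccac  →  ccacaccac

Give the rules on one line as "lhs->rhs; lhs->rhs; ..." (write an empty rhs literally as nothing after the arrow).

  | ababbcb => babbcb => bbbcb => abcb => bcb
  | bbab => aab => ab => b
  | acaaa
  | cbcbbaacc => cbcaaacc

ab->b; bb->a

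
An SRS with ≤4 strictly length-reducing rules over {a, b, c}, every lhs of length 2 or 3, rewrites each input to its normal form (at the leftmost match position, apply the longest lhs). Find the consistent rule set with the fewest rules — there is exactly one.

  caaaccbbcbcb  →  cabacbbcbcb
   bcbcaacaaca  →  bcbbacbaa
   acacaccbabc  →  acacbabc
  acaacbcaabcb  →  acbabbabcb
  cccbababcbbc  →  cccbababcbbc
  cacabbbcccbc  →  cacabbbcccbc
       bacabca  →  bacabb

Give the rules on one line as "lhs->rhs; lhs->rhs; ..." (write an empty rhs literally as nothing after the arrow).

aac->ba; acc->; bca->bb

  | caaaccbbcbcb => cabacbbcbcb
  | bcbcaacaaca => bcbbacaaca => bcbbacbaa
  | acacaccbabc => acacbabc
  | acaacbcaabcb => acbabcaabcb => acbabbabcb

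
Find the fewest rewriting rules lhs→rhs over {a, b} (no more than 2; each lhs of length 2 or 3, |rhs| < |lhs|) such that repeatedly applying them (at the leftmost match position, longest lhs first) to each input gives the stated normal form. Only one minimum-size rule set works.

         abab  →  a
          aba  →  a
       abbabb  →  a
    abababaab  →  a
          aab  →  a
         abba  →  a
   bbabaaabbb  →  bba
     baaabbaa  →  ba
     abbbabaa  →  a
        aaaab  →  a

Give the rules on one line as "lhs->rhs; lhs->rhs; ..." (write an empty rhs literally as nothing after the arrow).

aa->a; ab->a

  | abab => aab => ab => a
  | aba => aa => a
  | abbabb => ababb => aabb => abb => ab => a
  | abababaab => aababaab => ababaab => aabaab => abaab => aaab => aab => ab => a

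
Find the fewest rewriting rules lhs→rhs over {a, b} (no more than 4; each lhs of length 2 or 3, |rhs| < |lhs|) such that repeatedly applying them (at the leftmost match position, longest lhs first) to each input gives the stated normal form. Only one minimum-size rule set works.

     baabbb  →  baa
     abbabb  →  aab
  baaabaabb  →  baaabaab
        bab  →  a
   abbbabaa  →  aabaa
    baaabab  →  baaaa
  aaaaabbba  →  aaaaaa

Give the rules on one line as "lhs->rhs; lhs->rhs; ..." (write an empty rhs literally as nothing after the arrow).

  | baabbb => baa
  | abbabb => ababb => aab
  | baaabaabb => baaabaab
  | bab => a

bab->a; bb->b; bbb->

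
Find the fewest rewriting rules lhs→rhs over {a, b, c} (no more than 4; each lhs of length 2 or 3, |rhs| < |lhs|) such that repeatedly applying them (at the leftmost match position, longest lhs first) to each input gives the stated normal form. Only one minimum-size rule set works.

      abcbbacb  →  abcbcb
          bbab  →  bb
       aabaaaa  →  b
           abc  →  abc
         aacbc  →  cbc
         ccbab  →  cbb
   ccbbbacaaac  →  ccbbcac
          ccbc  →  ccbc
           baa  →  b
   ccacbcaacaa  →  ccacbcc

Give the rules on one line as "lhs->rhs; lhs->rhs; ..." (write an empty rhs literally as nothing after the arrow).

  | abcbbacb => abcbcb
  | bbab => bb
  | aabaaaa => baaaa => baa => b
  | abc

aa->; bba->b; cba->b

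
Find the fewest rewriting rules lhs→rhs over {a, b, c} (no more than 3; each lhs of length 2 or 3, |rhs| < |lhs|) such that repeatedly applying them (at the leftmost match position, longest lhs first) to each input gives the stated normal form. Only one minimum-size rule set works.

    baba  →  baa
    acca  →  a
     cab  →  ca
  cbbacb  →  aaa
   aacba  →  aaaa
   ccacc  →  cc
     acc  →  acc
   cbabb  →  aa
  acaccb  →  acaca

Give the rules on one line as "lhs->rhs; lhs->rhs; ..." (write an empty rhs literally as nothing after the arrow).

ab->a; cb->a; cca->

  | baba => baa
  | acca => a
  | cab => ca
  | cbbacb => abacb => aacb => aaa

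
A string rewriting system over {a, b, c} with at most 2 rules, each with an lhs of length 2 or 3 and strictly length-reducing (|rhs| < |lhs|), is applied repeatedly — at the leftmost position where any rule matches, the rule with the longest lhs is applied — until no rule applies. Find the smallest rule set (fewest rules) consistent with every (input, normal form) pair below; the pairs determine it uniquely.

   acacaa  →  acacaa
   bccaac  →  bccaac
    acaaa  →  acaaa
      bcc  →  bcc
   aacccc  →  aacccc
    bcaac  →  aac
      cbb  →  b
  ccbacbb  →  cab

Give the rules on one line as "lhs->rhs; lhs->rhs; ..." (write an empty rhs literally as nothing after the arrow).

bca->a; cb->

  | acacaa
  | bccaac
  | acaaa
  | bcc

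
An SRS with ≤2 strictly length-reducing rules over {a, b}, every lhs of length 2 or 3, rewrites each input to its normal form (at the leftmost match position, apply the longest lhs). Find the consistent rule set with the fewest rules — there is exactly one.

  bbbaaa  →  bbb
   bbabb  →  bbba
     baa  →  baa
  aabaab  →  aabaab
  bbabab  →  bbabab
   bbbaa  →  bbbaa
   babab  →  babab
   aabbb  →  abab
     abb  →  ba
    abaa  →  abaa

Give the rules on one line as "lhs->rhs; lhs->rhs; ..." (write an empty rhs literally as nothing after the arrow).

aaa->; abb->ba

  | bbbaaa => bbb
  | bbabb => bbba
  | baa
  | aabaab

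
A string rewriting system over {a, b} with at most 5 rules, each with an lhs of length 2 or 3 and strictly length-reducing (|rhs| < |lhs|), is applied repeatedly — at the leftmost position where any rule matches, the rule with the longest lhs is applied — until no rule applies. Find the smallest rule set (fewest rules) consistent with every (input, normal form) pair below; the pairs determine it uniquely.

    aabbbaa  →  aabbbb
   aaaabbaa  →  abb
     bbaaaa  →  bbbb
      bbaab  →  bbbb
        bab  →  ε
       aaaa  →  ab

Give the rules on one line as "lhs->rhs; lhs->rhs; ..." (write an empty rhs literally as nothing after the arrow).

aaa->ab; ba->b; baa->bb; bab->

  | aabbbaa => aabbbb
  | aaaabbaa => ababbaa => abaa => abb
  | bbaaaa => bbbaa => bbbb
  | bbaab => bbbb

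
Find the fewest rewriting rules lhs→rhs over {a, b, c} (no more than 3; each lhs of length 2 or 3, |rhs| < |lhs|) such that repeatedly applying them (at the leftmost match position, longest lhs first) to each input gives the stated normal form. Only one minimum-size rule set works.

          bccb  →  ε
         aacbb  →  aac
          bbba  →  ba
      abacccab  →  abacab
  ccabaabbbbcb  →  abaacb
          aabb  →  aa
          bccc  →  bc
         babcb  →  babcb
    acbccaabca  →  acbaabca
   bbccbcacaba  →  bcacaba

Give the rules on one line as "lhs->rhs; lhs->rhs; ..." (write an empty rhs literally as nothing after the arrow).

bb->; cc->

  | bccb => bb => ε
  | aacbb => aac
  | bbba => ba
  | abacccab => abacab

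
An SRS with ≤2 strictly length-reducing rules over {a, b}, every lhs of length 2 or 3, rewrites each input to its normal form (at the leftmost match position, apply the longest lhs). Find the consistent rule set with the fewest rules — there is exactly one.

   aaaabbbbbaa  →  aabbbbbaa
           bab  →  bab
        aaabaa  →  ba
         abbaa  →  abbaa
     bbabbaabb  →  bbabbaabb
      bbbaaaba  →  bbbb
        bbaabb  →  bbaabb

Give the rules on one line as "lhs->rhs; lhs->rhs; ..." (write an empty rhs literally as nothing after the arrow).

aaa->a; aba->b

  | aaaabbbbbaa => aabbbbbaa
  | bab
  | aaabaa => abaa => ba
  | abbaa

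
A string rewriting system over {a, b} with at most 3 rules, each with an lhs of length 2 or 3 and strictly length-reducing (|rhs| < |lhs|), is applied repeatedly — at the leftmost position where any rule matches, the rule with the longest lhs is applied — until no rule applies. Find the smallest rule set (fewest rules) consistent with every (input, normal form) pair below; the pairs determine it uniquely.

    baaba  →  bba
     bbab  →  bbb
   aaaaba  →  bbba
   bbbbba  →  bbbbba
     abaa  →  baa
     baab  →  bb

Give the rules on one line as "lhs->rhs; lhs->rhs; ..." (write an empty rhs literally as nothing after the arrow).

aaa->bb; ab->b

  | baaba => baba => bba
  | bbab => bbb
  | aaaaba => bbaba => bbba
  | bbbbba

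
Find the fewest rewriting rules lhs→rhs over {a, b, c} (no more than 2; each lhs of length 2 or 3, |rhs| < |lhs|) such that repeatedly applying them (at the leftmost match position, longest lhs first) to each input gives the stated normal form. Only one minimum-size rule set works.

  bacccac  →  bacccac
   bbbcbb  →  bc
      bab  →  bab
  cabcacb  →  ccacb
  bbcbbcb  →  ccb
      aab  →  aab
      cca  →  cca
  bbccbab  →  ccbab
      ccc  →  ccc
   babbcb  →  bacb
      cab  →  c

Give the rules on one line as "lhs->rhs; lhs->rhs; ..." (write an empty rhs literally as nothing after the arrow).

bb->; cab->c

  | bacccac
  | bbbcbb => bcbb => bc
  | bab
  | cabcacb => ccacb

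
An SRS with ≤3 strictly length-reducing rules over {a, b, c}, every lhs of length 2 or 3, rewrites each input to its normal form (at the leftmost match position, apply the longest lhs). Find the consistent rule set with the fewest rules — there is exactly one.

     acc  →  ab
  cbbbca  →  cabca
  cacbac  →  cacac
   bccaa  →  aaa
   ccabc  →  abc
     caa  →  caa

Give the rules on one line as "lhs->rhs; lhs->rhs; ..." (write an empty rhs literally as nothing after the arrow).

ba->a; bb->a; cc->b

  | acc => ab
  | cbbbca => cabca
  | cacbac => cacac
  | bccaa => bbaa => aaa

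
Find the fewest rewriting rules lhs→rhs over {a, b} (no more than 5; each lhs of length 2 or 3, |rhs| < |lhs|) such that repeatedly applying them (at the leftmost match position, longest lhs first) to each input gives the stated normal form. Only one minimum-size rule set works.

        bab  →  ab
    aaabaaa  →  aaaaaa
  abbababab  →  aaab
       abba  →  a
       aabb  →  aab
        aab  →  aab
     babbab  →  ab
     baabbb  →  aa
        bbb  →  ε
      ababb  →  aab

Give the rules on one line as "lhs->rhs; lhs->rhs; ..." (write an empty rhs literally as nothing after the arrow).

ba->a; bb->b; bba->; bbb->

  | bab => ab
  | aaabaaa => aaaaaa
  | abbababab => ababab => aabab => aaab
  | abba => a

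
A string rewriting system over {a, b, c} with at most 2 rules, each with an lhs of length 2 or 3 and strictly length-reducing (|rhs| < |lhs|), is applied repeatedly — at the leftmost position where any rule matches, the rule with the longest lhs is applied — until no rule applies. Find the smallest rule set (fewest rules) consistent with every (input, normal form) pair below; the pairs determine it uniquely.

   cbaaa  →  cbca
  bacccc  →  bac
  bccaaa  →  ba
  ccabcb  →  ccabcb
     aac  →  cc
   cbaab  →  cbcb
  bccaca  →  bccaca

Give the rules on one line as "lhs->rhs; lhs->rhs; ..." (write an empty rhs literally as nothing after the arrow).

  | cbaaa => cbca
  | bacccc => bac
  | bccaaa => bccca => ba
  | ccabcb

aa->c; ccc->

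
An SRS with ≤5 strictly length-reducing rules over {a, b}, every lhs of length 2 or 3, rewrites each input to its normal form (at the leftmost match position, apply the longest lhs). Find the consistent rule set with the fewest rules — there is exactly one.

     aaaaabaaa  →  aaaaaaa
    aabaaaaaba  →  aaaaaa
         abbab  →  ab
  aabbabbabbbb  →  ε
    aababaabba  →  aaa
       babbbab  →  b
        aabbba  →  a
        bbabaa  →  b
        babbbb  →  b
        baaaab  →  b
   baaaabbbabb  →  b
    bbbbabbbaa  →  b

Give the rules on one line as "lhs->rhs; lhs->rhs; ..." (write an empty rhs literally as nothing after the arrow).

  | aaaaabaaa => aaaaaaa
  | aabaaaaaba => aaaaaaba => aaaaaa
  | abbab => ab
  | aabbabbabbbb => aabbabbbb => aabbbb => abb => ε

aba->a; abb->; ba->b; bb->b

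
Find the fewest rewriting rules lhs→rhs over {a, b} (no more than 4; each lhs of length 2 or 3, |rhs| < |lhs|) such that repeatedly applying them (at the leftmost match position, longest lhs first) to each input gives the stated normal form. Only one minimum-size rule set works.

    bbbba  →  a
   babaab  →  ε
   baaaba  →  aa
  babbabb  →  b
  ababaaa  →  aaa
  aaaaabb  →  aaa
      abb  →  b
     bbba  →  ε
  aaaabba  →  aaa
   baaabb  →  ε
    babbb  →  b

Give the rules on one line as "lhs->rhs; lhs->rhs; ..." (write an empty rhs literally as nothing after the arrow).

ab->; ba->; bb->

  | bbbba => bba => a
  | babaab => baab => ab => ε
  | baaaba => aaba => aa
  | babbabb => bbabb => abb => b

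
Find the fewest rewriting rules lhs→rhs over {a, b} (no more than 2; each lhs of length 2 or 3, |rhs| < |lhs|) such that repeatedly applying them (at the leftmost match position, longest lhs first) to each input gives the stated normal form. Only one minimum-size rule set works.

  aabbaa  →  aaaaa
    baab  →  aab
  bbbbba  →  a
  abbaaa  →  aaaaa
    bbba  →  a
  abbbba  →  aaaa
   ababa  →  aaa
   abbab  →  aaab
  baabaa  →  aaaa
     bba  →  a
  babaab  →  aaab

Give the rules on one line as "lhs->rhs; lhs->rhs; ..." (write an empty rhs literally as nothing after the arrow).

abb->aa; ba->a

  | aabbaa => aaaaa
  | baab => aab
  | bbbbba => bbbba => bbba => bba => ba => a
  | abbaaa => aaaaa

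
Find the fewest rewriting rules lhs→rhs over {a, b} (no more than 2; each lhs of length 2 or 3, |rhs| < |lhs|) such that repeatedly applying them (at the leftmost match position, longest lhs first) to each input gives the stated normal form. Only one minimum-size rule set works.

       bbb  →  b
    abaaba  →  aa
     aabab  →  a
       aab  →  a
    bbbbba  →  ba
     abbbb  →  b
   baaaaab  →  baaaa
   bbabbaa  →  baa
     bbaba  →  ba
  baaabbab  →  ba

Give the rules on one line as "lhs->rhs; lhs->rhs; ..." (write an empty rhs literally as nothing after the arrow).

ab->; bb->b

  | bbb => bb => b
  | abaaba => aaba => aa
  | aabab => aab => a
  | aab => a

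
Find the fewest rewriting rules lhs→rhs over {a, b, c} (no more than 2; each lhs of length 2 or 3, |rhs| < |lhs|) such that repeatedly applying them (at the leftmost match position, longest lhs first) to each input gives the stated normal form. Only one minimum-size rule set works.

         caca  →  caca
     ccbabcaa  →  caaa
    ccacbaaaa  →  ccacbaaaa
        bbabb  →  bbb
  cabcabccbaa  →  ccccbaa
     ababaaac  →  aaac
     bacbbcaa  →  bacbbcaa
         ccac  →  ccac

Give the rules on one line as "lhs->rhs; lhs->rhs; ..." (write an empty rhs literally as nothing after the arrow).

ab->; cbc->a

  | caca
  | ccbabcaa => ccbcaa => caaa
  | ccacbaaaa
  | bbabb => bbb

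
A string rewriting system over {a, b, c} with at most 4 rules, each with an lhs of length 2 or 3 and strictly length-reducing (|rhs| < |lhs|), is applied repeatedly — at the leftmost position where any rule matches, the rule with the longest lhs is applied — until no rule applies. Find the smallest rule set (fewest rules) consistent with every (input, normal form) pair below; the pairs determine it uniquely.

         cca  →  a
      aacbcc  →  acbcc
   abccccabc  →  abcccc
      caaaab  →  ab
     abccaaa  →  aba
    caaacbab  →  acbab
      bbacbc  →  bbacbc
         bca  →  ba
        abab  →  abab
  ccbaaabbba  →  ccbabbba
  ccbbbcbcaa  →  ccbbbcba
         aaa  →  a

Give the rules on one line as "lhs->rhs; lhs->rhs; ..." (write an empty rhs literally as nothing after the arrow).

aa->a; ca->a; cab->

  | cca => ca => a
  | aacbcc => acbcc
  | abccccabc => abcccc
  | caaaab => aaaab => aaab => aab => ab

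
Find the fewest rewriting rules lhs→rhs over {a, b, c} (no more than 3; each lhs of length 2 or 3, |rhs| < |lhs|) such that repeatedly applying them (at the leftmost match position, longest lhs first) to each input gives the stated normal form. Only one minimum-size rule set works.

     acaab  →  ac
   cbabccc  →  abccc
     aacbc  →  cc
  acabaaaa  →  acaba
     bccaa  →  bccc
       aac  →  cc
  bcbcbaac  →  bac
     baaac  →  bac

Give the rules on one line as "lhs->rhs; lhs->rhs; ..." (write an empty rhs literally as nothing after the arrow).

  | acaab => accb => ac
  | cbabccc => abccc
  | aacbc => ccbc => cc
  | acabaaaa => acabaaa => acabaa => acaba

aa->c; baa->ba; cb->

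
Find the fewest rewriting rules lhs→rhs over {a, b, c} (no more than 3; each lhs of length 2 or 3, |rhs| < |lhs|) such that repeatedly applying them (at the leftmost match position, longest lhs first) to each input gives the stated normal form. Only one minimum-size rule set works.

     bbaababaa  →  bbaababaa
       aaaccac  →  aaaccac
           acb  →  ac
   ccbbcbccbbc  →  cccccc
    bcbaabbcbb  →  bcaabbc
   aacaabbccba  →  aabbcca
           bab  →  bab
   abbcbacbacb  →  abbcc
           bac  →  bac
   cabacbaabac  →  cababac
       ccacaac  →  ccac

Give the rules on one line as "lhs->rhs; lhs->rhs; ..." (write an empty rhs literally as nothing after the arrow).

  | bbaababaa
  | aaaccac
  | acb => ac
  | ccbbcbccbbc => ccbcbccbbc => cccbccbbc => cccccbbc => cccccbc => cccccc

aca->; cb->c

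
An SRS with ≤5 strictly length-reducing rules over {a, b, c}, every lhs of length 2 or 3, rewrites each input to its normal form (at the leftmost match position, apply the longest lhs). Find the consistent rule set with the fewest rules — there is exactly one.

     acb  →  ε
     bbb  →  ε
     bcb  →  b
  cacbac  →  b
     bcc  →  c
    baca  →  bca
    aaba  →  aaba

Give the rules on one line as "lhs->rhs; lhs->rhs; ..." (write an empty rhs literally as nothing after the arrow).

ac->c; bb->c; cb->; cc->b

  | acb => cb => ε
  | bbb => cb => ε
  | bcb => b
  | cacbac => ccbac => bbac => cac => cc => b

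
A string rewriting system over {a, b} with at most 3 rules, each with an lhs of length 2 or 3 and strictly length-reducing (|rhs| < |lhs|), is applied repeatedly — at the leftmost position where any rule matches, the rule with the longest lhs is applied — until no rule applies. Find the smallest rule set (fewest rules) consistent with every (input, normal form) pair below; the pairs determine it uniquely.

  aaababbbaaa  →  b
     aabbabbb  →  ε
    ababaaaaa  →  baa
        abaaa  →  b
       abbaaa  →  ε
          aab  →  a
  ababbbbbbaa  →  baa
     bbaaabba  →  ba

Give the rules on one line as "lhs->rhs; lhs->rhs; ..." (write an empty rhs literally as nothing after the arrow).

  | aaababbbaaa => bbabbbaaa => abbbaaa => bbaaa => aaa => b
  | aabbabbb => ababbb => abbb => bb => ε
  | ababaaaaa => abaaaaa => aaaaa => baa
  | abaaa => aaa => b

aaa->b; ab->; bb->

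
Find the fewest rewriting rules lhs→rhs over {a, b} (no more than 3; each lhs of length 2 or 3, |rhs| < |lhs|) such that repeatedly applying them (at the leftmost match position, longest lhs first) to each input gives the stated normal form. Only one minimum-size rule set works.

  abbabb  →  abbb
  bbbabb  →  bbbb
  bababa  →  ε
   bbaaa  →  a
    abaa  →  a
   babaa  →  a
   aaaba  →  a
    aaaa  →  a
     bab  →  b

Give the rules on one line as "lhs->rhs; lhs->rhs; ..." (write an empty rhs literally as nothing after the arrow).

  | abbabb => abbb
  | bbbabb => bbbb
  | bababa => baba => ba => ε
  | bbaaa => baa => a

aa->a; ba->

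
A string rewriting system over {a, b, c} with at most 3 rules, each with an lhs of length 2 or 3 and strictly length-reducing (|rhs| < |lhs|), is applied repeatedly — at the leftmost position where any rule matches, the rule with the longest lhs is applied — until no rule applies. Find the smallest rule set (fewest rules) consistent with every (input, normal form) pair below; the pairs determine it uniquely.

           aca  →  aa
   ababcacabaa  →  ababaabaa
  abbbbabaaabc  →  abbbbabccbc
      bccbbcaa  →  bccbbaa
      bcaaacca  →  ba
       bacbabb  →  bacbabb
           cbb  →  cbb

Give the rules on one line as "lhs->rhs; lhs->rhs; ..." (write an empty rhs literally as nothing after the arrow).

aaa->cc; ca->a

  | aca => aa
  | ababcacabaa => ababacabaa => ababaabaa
  | abbbbabaaabc => abbbbabccbc
  | bccbbcaa => bccbbaa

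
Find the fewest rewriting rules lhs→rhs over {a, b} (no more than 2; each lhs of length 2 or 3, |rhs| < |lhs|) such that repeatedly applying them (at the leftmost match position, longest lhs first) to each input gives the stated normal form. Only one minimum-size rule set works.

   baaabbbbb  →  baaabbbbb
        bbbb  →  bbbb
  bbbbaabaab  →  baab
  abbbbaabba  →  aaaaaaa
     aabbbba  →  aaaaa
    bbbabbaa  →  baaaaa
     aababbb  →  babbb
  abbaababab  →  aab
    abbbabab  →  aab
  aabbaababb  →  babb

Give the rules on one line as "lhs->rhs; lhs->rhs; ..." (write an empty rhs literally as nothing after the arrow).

aba->ba; bba->aa

  | baaabbbbb
  | bbbb
  | bbbbaabaab => bbaaabaab => aaaabaab => aaabaab => aabaab => abaab => baab
  | abbbbaabba => abbaaabba => aaaaabba => aaaaaaa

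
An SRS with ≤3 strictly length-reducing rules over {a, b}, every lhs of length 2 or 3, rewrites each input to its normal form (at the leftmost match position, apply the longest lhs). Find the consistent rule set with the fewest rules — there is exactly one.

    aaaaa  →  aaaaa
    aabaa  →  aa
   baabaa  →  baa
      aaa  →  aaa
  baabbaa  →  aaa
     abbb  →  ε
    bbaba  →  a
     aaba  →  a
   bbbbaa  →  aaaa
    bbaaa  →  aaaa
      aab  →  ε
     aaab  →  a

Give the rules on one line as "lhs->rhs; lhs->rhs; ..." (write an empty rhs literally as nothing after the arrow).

  | aaaaa
  | aabaa => aa
  | baabaa => baa
  | aaa

aab->; bb->a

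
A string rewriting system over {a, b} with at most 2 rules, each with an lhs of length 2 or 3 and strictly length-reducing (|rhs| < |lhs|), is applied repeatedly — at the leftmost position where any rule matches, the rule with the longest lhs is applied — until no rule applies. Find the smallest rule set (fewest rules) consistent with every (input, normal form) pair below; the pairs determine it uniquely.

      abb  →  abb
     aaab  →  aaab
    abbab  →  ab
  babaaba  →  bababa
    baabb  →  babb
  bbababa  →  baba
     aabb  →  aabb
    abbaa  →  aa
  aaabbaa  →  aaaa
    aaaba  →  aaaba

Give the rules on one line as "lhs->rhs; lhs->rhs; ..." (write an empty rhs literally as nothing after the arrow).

baa->ba; bba->

  | abb
  | aaab
  | abbab => ab
  | babaaba => bababa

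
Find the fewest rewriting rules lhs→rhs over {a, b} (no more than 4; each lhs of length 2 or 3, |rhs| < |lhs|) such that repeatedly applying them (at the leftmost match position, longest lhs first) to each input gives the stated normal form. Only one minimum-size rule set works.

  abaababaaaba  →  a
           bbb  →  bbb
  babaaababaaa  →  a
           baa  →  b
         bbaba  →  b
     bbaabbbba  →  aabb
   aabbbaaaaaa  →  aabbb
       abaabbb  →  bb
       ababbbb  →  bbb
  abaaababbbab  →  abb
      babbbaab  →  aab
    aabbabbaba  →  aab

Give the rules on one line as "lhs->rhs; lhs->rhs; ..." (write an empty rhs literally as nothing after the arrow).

  | abaababaaaba => abababaaaba => aaaabaaaba => abaaaba => abaaba => ababa => aaaa => a
  | bbb
  | babaaababaaa => aaaaababaaa => aababaaa => aaaaaaa => aaaa => a
  | baa => ba => b

aaa->; ba->b; bab->aa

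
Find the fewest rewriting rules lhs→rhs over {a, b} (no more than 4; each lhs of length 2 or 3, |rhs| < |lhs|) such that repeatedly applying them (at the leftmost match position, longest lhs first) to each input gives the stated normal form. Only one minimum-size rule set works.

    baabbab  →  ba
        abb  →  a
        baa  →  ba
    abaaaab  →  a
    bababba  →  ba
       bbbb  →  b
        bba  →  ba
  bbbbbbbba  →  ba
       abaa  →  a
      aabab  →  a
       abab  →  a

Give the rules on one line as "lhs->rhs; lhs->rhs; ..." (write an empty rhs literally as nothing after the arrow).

aa->a; ab->a; bb->b

  | baabbab => babbab => babab => baab => bab => ba
  | abb => ab => a
  | baa => ba
  | abaaaab => aaaaab => aaaab => aaab => aab => ab => a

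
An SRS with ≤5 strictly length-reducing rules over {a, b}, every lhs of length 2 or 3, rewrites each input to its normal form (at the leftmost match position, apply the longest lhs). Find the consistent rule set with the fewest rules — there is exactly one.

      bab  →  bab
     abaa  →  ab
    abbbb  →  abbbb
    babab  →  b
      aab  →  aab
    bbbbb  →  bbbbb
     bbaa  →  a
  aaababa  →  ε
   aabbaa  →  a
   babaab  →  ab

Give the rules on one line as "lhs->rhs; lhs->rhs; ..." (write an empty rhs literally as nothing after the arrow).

  | bab
  | abaa => baa => ab
  | abbbb
  | babab => bbab => b

aaa->a; aba->ba; baa->ab; bba->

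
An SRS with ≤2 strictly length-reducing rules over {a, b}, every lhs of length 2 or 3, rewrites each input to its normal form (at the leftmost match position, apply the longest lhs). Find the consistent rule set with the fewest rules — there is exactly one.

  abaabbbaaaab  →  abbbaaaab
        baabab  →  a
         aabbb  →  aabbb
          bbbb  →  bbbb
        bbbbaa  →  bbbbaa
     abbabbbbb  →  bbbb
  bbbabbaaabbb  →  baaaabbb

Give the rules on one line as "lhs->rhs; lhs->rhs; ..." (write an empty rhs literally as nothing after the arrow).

  | abaabbbaaaab => abbbaaaab
  | baabab => bab => a
  | aabbb
  | bbbb

aba->; bab->a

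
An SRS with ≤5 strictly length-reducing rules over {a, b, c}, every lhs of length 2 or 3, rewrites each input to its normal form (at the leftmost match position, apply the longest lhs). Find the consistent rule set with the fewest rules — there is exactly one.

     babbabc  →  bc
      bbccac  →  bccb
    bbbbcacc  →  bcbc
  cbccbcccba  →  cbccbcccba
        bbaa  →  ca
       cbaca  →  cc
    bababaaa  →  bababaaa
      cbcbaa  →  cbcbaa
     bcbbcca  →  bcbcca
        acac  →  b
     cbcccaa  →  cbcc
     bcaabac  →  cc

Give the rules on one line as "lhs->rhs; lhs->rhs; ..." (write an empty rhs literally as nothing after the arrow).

  | babbabc => bacbc => bbbc => bbc => bc
  | bbccac => bccac => bccb
  | bbbbcacc => bbbcacc => bbcacc => bcacc => bcbc
  | cbccbcccba

ac->b; bb->b; bba->c; caa->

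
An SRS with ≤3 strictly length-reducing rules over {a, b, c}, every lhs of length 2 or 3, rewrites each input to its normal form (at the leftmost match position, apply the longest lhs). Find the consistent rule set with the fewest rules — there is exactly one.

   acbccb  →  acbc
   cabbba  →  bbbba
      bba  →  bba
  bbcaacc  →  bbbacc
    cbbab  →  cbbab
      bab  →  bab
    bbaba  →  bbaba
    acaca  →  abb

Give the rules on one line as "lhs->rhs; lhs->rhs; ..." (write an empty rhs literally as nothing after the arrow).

  | acbccb => acbc
  | cabbba => bbbba
  | bba
  | bbcaacc => bbbacc

ca->b; ccb->c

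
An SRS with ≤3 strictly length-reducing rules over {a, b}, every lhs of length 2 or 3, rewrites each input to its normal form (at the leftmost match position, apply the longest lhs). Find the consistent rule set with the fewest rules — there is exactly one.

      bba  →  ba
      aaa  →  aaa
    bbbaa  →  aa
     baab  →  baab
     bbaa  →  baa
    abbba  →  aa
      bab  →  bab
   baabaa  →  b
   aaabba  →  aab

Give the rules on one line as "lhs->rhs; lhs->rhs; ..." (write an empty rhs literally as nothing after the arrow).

aba->b; bb->b; bbb->

  | bba => ba
  | aaa
  | bbbaa => aa
  | baab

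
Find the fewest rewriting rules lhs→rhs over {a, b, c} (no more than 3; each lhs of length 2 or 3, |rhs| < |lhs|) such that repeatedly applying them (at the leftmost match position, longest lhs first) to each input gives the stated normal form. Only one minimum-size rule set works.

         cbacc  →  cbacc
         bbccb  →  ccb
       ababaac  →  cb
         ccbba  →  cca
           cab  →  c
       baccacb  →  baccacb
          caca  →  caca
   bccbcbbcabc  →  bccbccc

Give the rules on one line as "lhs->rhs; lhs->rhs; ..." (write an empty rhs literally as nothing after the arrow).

aac->cb; ab->; bb->

  | cbacc
  | bbccb => ccb
  | ababaac => abaac => aac => cb
  | ccbba => cca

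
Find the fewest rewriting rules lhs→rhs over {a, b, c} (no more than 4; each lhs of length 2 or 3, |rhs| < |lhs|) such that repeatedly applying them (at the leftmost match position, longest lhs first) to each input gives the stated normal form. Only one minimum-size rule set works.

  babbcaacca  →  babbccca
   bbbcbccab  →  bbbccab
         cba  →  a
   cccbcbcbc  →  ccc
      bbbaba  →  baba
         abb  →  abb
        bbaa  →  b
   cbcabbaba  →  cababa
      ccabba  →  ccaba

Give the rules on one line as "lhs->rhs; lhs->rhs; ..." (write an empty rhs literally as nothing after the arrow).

  | babbcaacca => babbccca
  | bbbcbccab => bbbccab
  | cba => a
  | cccbcbcbc => cccbcbc => cccbc => ccc

aa->; bba->ba; cb->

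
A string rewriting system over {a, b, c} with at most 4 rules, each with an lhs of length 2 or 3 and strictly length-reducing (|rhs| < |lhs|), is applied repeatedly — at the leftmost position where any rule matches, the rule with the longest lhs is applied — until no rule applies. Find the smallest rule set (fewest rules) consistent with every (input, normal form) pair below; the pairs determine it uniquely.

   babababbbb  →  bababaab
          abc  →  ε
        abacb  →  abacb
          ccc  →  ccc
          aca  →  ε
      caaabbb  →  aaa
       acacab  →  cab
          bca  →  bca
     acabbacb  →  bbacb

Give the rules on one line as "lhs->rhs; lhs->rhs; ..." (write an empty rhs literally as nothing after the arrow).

abc->; aca->; bbb->a; caa->a

  | babababbbb => bababaab
  | abc => ε
  | abacb
  | ccc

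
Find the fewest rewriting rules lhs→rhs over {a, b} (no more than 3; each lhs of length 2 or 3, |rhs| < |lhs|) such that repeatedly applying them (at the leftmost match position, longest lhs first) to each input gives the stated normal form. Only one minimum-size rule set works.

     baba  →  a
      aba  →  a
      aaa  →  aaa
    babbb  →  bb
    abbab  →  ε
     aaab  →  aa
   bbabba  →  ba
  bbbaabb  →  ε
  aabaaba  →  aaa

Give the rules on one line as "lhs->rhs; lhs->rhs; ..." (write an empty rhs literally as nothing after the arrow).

ab->; bab->ab

  | baba => aba => a
  | aba => a
  | aaa
  | babbb => abbb => bb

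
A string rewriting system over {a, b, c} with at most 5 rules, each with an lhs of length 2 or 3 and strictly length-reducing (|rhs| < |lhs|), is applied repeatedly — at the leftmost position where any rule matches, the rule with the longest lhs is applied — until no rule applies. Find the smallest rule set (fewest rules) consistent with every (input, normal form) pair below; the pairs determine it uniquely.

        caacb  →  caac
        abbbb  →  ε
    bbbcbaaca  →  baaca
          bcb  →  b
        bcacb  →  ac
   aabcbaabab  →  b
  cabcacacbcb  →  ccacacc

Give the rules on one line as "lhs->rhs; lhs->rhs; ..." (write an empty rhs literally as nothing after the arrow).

ab->b; bb->; bc->; cb->c

  | caacb => caac
  | abbbb => bbbb => bb => ε
  | bbbcbaaca => bcbaaca => baaca
  | bcb => b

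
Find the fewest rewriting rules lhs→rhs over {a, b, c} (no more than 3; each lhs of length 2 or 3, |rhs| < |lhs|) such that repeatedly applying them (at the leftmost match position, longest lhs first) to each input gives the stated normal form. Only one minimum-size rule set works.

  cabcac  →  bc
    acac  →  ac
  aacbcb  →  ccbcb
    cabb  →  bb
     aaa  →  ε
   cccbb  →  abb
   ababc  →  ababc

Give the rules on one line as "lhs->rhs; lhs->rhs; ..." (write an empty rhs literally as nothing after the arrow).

  | cabcac => bcac => bc
  | acac => ac
  | aacbcb => ccbcb
  | cabb => bb

aa->c; ca->; ccc->a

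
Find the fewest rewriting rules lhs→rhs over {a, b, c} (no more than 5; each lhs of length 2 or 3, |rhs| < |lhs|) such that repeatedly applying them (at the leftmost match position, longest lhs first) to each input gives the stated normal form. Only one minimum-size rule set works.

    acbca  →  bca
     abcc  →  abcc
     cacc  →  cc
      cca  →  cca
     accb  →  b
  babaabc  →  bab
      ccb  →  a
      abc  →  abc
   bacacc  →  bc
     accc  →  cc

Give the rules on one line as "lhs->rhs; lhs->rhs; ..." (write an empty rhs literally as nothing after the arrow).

  | acbca => bca
  | abcc
  | cacc => cc
  | cca

aab->a; ac->; cb->b; ccb->a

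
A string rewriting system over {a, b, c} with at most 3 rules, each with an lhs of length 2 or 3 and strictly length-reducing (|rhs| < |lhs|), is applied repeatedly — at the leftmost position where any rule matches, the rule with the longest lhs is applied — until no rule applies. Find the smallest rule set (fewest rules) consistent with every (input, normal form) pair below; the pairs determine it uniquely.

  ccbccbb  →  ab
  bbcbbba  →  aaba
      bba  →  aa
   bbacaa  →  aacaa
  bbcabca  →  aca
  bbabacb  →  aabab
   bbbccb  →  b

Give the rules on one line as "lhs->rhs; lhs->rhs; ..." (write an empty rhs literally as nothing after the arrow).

  | ccbccbb => cbccbb => bccbb => bcbb => bbb => ab
  | bbcbbba => acbbba => abbba => aaba
  | bba => aa
  | bbacaa => aacaa

abc->; bb->a; cb->b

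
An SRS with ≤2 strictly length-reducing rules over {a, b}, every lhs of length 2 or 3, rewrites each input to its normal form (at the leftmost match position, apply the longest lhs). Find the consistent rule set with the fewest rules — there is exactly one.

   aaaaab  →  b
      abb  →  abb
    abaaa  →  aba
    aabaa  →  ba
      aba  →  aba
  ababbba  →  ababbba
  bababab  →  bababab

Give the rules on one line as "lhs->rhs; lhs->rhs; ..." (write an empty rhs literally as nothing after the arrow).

aa->a; aab->b

  | aaaaab => aaaab => aaab => aab => b
  | abb
  | abaaa => abaa => aba
  | aabaa => baa => ba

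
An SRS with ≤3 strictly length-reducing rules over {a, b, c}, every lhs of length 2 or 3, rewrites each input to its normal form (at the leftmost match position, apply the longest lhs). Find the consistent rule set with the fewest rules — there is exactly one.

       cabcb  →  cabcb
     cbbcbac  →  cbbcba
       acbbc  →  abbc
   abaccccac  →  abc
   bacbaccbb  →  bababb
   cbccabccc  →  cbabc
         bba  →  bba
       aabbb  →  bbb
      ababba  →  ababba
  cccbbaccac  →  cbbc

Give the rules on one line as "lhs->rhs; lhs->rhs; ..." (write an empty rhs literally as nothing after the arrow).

  | cabcb
  | cbbcbac => cbbcba
  | acbbc => abbc
  | abaccccac => abacccac => abaccac => abacac => abaac => abc

aa->; ac->a; cc->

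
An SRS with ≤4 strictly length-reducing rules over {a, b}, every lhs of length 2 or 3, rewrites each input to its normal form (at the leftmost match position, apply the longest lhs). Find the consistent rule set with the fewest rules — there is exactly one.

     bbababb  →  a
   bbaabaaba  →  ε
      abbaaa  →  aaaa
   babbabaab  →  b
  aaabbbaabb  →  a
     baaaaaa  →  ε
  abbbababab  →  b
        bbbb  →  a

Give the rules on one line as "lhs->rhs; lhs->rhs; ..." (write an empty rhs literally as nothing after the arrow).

ab->b; ba->; baa->ba; bb->a

  | bbababb => aababb => ababb => babb => bb => a
  | bbaabaaba => aaabaaba => aabaaba => abaaba => baaba => baba => ba => ε
  | abbaaa => bbaaa => aaaa
  | babbabaab => bbabaab => aabaab => abaab => baab => bab => b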